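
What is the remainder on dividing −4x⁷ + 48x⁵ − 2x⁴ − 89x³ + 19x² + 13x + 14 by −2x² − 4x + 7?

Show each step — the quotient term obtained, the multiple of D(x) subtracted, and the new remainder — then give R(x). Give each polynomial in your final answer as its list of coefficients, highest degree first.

Step 1: lead(−4x⁷ + 48x⁵ − 2x⁴ − 89x³ + 19x² + 13x + 14) ÷ lead(D) = −4x⁷ ÷ −2x² = 2x⁵. Subtract (2x⁵)·D = −4x⁷ − 8x⁶ + 14x⁵. Remainder: 8x⁶ + 34x⁵ − 2x⁴ − 89x³ + 19x² + 13x + 14.
Step 2: lead(8x⁶ + 34x⁵ − 2x⁴ − 89x³ + 19x² + 13x + 14) ÷ lead(D) = 8x⁶ ÷ −2x² = −4x⁴. Subtract (−4x⁴)·D = 8x⁶ + 16x⁵ − 28x⁴. Remainder: 18x⁵ + 26x⁴ − 89x³ + 19x² + 13x + 14.
Step 3: lead(18x⁵ + 26x⁴ − 89x³ + 19x² + 13x + 14) ÷ lead(D) = 18x⁵ ÷ −2x² = −9x³. Subtract (−9x³)·D = 18x⁵ + 36x⁴ − 63x³. Remainder: −10x⁴ − 26x³ + 19x² + 13x + 14.
Step 4: lead(−10x⁴ − 26x³ + 19x² + 13x + 14) ÷ lead(D) = −10x⁴ ÷ −2x² = 5x². Subtract (5x²)·D = −10x⁴ − 20x³ + 35x². Remainder: −6x³ − 16x² + 13x + 14.
Step 5: lead(−6x³ − 16x² + 13x + 14) ÷ lead(D) = −6x³ ÷ −2x² = 3x. Subtract (3x)·D = −6x³ − 12x² + 21x. Remainder: −4x² − 8x + 14.
Step 6: lead(−4x² − 8x + 14) ÷ lead(D) = −4x² ÷ −2x² = 2. Subtract (2)·D = −4x² − 8x + 14. Remainder: 0.

R = [0]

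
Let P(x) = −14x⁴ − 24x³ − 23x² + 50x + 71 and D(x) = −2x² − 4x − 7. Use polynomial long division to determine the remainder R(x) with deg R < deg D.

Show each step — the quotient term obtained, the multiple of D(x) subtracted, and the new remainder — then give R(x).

R(x) = 8

Step 1: lead(−14x⁴ − 24x³ − 23x² + 50x + 71) ÷ lead(D) = −14x⁴ ÷ −2x² = 7x². Subtract (7x²)·D = −14x⁴ − 28x³ − 49x². Remainder: 4x³ + 26x² + 50x + 71.
Step 2: lead(4x³ + 26x² + 50x + 71) ÷ lead(D) = 4x³ ÷ −2x² = −2x. Subtract (−2x)·D = 4x³ + 8x² + 14x. Remainder: 18x² + 36x + 71.
Step 3: lead(18x² + 36x + 71) ÷ lead(D) = 18x² ÷ −2x² = −9. Subtract (−9)·D = 18x² + 36x + 63. Remainder: 8.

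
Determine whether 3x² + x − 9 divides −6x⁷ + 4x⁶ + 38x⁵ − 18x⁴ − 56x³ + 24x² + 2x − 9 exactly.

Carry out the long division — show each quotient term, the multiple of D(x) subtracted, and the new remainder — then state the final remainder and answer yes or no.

Step 1: lead(−6x⁷ + 4x⁶ + 38x⁵ − 18x⁴ − 56x³ + 24x² + 2x − 9) ÷ lead(D) = −6x⁷ ÷ 3x² = −2x⁵. Subtract (−2x⁵)·D = −6x⁷ − 2x⁶ + 18x⁵. Remainder: 6x⁶ + 20x⁵ − 18x⁴ − 56x³ + 24x² + 2x − 9.
Step 2: lead(6x⁶ + 20x⁵ − 18x⁴ − 56x³ + 24x² + 2x − 9) ÷ lead(D) = 6x⁶ ÷ 3x² = 2x⁴. Subtract (2x⁴)·D = 6x⁶ + 2x⁵ − 18x⁴. Remainder: 18x⁵ − 56x³ + 24x² + 2x − 9.
Step 3: lead(18x⁵ − 56x³ + 24x² + 2x − 9) ÷ lead(D) = 18x⁵ ÷ 3x² = 6x³. Subtract (6x³)·D = 18x⁵ + 6x⁴ − 54x³. Remainder: −6x⁴ − 2x³ + 24x² + 2x − 9.
Step 4: lead(−6x⁴ − 2x³ + 24x² + 2x − 9) ÷ lead(D) = −6x⁴ ÷ 3x² = −2x². Subtract (−2x²)·D = −6x⁴ − 2x³ + 18x². Remainder: 6x² + 2x − 9.
Step 5: lead(6x² + 2x − 9) ÷ lead(D) = 6x² ÷ 3x² = 2. Subtract (2)·D = 6x² + 2x − 18. Remainder: 9.

R(x) = 9, so D(x) is not a factor of P(x). no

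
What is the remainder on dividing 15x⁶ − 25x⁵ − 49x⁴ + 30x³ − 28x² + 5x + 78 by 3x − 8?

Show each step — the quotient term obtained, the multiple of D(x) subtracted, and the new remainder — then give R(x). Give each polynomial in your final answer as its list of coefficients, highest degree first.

Step 1: lead(15x⁶ − 25x⁵ − 49x⁴ + 30x³ − 28x² + 5x + 78) ÷ lead(D) = 15x⁶ ÷ 3x = 5x⁵. Subtract (5x⁵)·D = 15x⁶ − 40x⁵. Remainder: 15x⁵ − 49x⁴ + 30x³ − 28x² + 5x + 78.
Step 2: lead(15x⁵ − 49x⁴ + 30x³ − 28x² + 5x + 78) ÷ lead(D) = 15x⁵ ÷ 3x = 5x⁴. Subtract (5x⁴)·D = 15x⁵ − 40x⁴. Remainder: −9x⁴ + 30x³ − 28x² + 5x + 78.
Step 3: lead(−9x⁴ + 30x³ − 28x² + 5x + 78) ÷ lead(D) = −9x⁴ ÷ 3x = −3x³. Subtract (−3x³)·D = −9x⁴ + 24x³. Remainder: 6x³ − 28x² + 5x + 78.
Step 4: lead(6x³ − 28x² + 5x + 78) ÷ lead(D) = 6x³ ÷ 3x = 2x². Subtract (2x²)·D = 6x³ − 16x². Remainder: −12x² + 5x + 78.
Step 5: lead(−12x² + 5x + 78) ÷ lead(D) = −12x² ÷ 3x = −4x. Subtract (−4x)·D = −12x² + 32x. Remainder: −27x + 78.
Step 6: lead(−27x + 78) ÷ lead(D) = −27x ÷ 3x = −9. Subtract (−9)·D = −27x + 72. Remainder: 6.

R = [6]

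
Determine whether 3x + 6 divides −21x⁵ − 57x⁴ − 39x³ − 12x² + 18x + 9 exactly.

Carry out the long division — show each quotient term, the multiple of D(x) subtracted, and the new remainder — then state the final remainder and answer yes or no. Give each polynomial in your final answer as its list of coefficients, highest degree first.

R = [-3], so D(x) is not a factor of P(x). no

Step 1: lead(−21x⁵ − 57x⁴ − 39x³ − 12x² + 18x + 9) ÷ lead(D) = −21x⁵ ÷ 3x = −7x⁴. Subtract (−7x⁴)·D = −21x⁵ − 42x⁴. Remainder: −15x⁴ − 39x³ − 12x² + 18x + 9.
Step 2: lead(−15x⁴ − 39x³ − 12x² + 18x + 9) ÷ lead(D) = −15x⁴ ÷ 3x = −5x³. Subtract (−5x³)·D = −15x⁴ − 30x³. Remainder: −9x³ − 12x² + 18x + 9.
Step 3: lead(−9x³ − 12x² + 18x + 9) ÷ lead(D) = −9x³ ÷ 3x = −3x². Subtract (−3x²)·D = −9x³ − 18x². Remainder: 6x² + 18x + 9.
Step 4: lead(6x² + 18x + 9) ÷ lead(D) = 6x² ÷ 3x = 2x. Subtract (2x)·D = 6x² + 12x. Remainder: 6x + 9.
Step 5: lead(6x + 9) ÷ lead(D) = 6x ÷ 3x = 2. Subtract (2)·D = 6x + 12. Remainder: −3.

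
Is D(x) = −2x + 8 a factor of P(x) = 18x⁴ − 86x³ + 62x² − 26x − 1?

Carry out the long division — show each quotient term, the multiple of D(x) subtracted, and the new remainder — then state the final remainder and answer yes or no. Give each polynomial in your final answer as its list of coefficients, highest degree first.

Step 1: lead(18x⁴ − 86x³ + 62x² − 26x − 1) ÷ lead(D) = 18x⁴ ÷ −2x = −9x³. Subtract (−9x³)·D = 18x⁴ − 72x³. Remainder: −14x³ + 62x² − 26x − 1.
Step 2: lead(−14x³ + 62x² − 26x − 1) ÷ lead(D) = −14x³ ÷ −2x = 7x². Subtract (7x²)·D = −14x³ + 56x². Remainder: 6x² − 26x − 1.
Step 3: lead(6x² − 26x − 1) ÷ lead(D) = 6x² ÷ −2x = −3x. Subtract (−3x)·D = 6x² − 24x. Remainder: −2x − 1.
Step 4: lead(−2x − 1) ÷ lead(D) = −2x ÷ −2x = 1. Subtract (1)·D = −2x + 8. Remainder: −9.

R = [-9], so D(x) is not a factor of P(x). no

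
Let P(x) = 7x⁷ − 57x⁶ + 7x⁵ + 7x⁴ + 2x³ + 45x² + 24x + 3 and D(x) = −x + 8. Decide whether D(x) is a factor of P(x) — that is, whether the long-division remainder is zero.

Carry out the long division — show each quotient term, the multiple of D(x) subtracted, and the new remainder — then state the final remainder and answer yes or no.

R(x) = 3, so D(x) is not a factor of P(x). no

Step 1: lead(7x⁷ − 57x⁶ + 7x⁵ + 7x⁴ + 2x³ + 45x² + 24x + 3) ÷ lead(D) = 7x⁷ ÷ −x = −7x⁶. Subtract (−7x⁶)·D = 7x⁷ − 56x⁶. Remainder: −x⁶ + 7x⁵ + 7x⁴ + 2x³ + 45x² + 24x + 3.
Step 2: lead(−x⁶ + 7x⁵ + 7x⁴ + 2x³ + 45x² + 24x + 3) ÷ lead(D) = −x⁶ ÷ −x = x⁵. Subtract (x⁵)·D = −x⁶ + 8x⁵. Remainder: −x⁵ + 7x⁴ + 2x³ + 45x² + 24x + 3.
Step 3: lead(−x⁵ + 7x⁴ + 2x³ + 45x² + 24x + 3) ÷ lead(D) = −x⁵ ÷ −x = x⁴. Subtract (x⁴)·D = −x⁵ + 8x⁴. Remainder: −x⁴ + 2x³ + 45x² + 24x + 3.
Step 4: lead(−x⁴ + 2x³ + 45x² + 24x + 3) ÷ lead(D) = −x⁴ ÷ −x = x³. Subtract (x³)·D = −x⁴ + 8x³. Remainder: −6x³ + 45x² + 24x + 3.
Step 5: lead(−6x³ + 45x² + 24x + 3) ÷ lead(D) = −6x³ ÷ −x = 6x². Subtract (6x²)·D = −6x³ + 48x². Remainder: −3x² + 24x + 3.
Step 6: lead(−3x² + 24x + 3) ÷ lead(D) = −3x² ÷ −x = 3x. Subtract (3x)·D = −3x² + 24x. Remainder: 3.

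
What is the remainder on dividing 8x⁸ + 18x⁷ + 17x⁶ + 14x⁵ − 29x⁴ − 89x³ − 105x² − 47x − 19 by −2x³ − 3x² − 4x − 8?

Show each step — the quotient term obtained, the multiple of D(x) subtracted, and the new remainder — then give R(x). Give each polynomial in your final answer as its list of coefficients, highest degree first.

R = [-4, 5, 5]

Step 1: lead(8x⁸ + 18x⁷ + 17x⁶ + 14x⁵ − 29x⁴ − 89x³ − 105x² − 47x − 19) ÷ lead(D) = 8x⁸ ÷ −2x³ = −4x⁵. Subtract (−4x⁵)·D = 8x⁸ + 12x⁷ + 16x⁶ + 32x⁵. Remainder: 6x⁷ + x⁶ − 18x⁵ − 29x⁴ − 89x³ − 105x² − 47x − 19.
Step 2: lead(6x⁷ + x⁶ − 18x⁵ − 29x⁴ − 89x³ − 105x² − 47x − 19) ÷ lead(D) = 6x⁷ ÷ −2x³ = −3x⁴. Subtract (−3x⁴)·D = 6x⁷ + 9x⁶ + 12x⁵ + 24x⁴. Remainder: −8x⁶ − 30x⁵ − 53x⁴ − 89x³ − 105x² − 47x − 19.
Step 3: lead(−8x⁶ − 30x⁵ − 53x⁴ − 89x³ − 105x² − 47x − 19) ÷ lead(D) = −8x⁶ ÷ −2x³ = 4x³. Subtract (4x³)·D = −8x⁶ − 12x⁵ − 16x⁴ − 32x³. Remainder: −18x⁵ − 37x⁴ − 57x³ − 105x² − 47x − 19.
Step 4: lead(−18x⁵ − 37x⁴ − 57x³ − 105x² − 47x − 19) ÷ lead(D) = −18x⁵ ÷ −2x³ = 9x². Subtract (9x²)·D = −18x⁵ − 27x⁴ − 36x³ − 72x². Remainder: −10x⁴ − 21x³ − 33x² − 47x − 19.
Step 5: lead(−10x⁴ − 21x³ − 33x² − 47x − 19) ÷ lead(D) = −10x⁴ ÷ −2x³ = 5x. Subtract (5x)·D = −10x⁴ − 15x³ − 20x² − 40x. Remainder: −6x³ − 13x² − 7x − 19.
Step 6: lead(−6x³ − 13x² − 7x − 19) ÷ lead(D) = −6x³ ÷ −2x³ = 3. Subtract (3)·D = −6x³ − 9x² − 12x − 24. Remainder: −4x² + 5x + 5.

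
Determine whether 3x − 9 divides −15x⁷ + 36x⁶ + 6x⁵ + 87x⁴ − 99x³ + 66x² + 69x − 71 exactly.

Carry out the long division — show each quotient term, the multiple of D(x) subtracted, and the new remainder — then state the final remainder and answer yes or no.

Step 1: lead(−15x⁷ + 36x⁶ + 6x⁵ + 87x⁴ − 99x³ + 66x² + 69x − 71) ÷ lead(D) = −15x⁷ ÷ 3x = −5x⁶. Subtract (−5x⁶)·D = −15x⁷ + 45x⁶. Remainder: −9x⁶ + 6x⁵ + 87x⁴ − 99x³ + 66x² + 69x − 71.
Step 2: lead(−9x⁶ + 6x⁵ + 87x⁴ − 99x³ + 66x² + 69x − 71) ÷ lead(D) = −9x⁶ ÷ 3x = −3x⁵. Subtract (−3x⁵)·D = −9x⁶ + 27x⁵. Remainder: −21x⁵ + 87x⁴ − 99x³ + 66x² + 69x − 71.
Step 3: lead(−21x⁵ + 87x⁴ − 99x³ + 66x² + 69x − 71) ÷ lead(D) = −21x⁵ ÷ 3x = −7x⁴. Subtract (−7x⁴)·D = −21x⁵ + 63x⁴. Remainder: 24x⁴ − 99x³ + 66x² + 69x − 71.
Step 4: lead(24x⁴ − 99x³ + 66x² + 69x − 71) ÷ lead(D) = 24x⁴ ÷ 3x = 8x³. Subtract (8x³)·D = 24x⁴ − 72x³. Remainder: −27x³ + 66x² + 69x − 71.
Step 5: lead(−27x³ + 66x² + 69x − 71) ÷ lead(D) = −27x³ ÷ 3x = −9x². Subtract (−9x²)·D = −27x³ + 81x². Remainder: −15x² + 69x − 71.
Step 6: lead(−15x² + 69x − 71) ÷ lead(D) = −15x² ÷ 3x = −5x. Subtract (−5x)·D = −15x² + 45x. Remainder: 24x − 71.
Step 7: lead(24x − 71) ÷ lead(D) = 24x ÷ 3x = 8. Subtract (8)·D = 24x − 72. Remainder: 1.

R(x) = 1, so D(x) is not a factor of P(x). no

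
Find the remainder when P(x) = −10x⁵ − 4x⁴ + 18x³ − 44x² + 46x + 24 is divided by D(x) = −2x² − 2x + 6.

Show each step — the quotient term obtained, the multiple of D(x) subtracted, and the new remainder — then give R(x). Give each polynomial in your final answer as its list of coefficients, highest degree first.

Step 1: lead(−10x⁵ − 4x⁴ + 18x³ − 44x² + 46x + 24) ÷ lead(D) = −10x⁵ ÷ −2x² = 5x³. Subtract (5x³)·D = −10x⁵ − 10x⁴ + 30x³. Remainder: 6x⁴ − 12x³ − 44x² + 46x + 24.
Step 2: lead(6x⁴ − 12x³ − 44x² + 46x + 24) ÷ lead(D) = 6x⁴ ÷ −2x² = −3x². Subtract (−3x²)·D = 6x⁴ + 6x³ − 18x². Remainder: −18x³ − 26x² + 46x + 24.
Step 3: lead(−18x³ − 26x² + 46x + 24) ÷ lead(D) = −18x³ ÷ −2x² = 9x. Subtract (9x)·D = −18x³ − 18x² + 54x. Remainder: −8x² − 8x + 24.
Step 4: lead(−8x² − 8x + 24) ÷ lead(D) = −8x² ÷ −2x² = 4. Subtract (4)·D = −8x² − 8x + 24. Remainder: 0.

R = [0]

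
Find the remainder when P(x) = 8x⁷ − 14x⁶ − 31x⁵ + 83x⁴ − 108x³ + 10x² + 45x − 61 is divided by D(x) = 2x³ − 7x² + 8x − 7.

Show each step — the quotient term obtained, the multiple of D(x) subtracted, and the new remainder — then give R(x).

Step 1: lead(8x⁷ − 14x⁶ − 31x⁵ + 83x⁴ − 108x³ + 10x² + 45x − 61) ÷ lead(D) = 8x⁷ ÷ 2x³ = 4x⁴. Subtract (4x⁴)·D = 8x⁷ − 28x⁶ + 32x⁵ − 28x⁴. Remainder: 14x⁶ − 63x⁵ + 111x⁴ − 108x³ + 10x² + 45x − 61.
Step 2: lead(14x⁶ − 63x⁵ + 111x⁴ − 108x³ + 10x² + 45x − 61) ÷ lead(D) = 14x⁶ ÷ 2x³ = 7x³. Subtract (7x³)·D = 14x⁶ − 49x⁵ + 56x⁴ − 49x³. Remainder: −14x⁵ + 55x⁴ − 59x³ + 10x² + 45x − 61.
Step 3: lead(−14x⁵ + 55x⁴ − 59x³ + 10x² + 45x − 61) ÷ lead(D) = −14x⁵ ÷ 2x³ = −7x². Subtract (−7x²)·D = −14x⁵ + 49x⁴ − 56x³ + 49x². Remainder: 6x⁴ − 3x³ − 39x² + 45x − 61.
Step 4: lead(6x⁴ − 3x³ − 39x² + 45x − 61) ÷ lead(D) = 6x⁴ ÷ 2x³ = 3x. Subtract (3x)·D = 6x⁴ − 21x³ + 24x² − 21x. Remainder: 18x³ − 63x² + 66x − 61.
Step 5: lead(18x³ − 63x² + 66x − 61) ÷ lead(D) = 18x³ ÷ 2x³ = 9. Subtract (9)·D = 18x³ − 63x² + 72x − 63. Remainder: −6x + 2.

R(x) = −6x + 2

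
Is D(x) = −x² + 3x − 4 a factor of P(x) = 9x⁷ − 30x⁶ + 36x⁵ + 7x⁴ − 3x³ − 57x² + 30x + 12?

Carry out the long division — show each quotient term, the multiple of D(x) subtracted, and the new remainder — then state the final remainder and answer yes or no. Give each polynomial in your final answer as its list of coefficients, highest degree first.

Step 1: lead(9x⁷ − 30x⁶ + 36x⁵ + 7x⁴ − 3x³ − 57x² + 30x + 12) ÷ lead(D) = 9x⁷ ÷ −x² = −9x⁵. Subtract (−9x⁵)·D = 9x⁷ − 27x⁶ + 36x⁵. Remainder: −3x⁶ + 7x⁴ − 3x³ − 57x² + 30x + 12.
Step 2: lead(−3x⁶ + 7x⁴ − 3x³ − 57x² + 30x + 12) ÷ lead(D) = −3x⁶ ÷ −x² = 3x⁴. Subtract (3x⁴)·D = −3x⁶ + 9x⁵ − 12x⁴. Remainder: −9x⁵ + 19x⁴ − 3x³ − 57x² + 30x + 12.
Step 3: lead(−9x⁵ + 19x⁴ − 3x³ − 57x² + 30x + 12) ÷ lead(D) = −9x⁵ ÷ −x² = 9x³. Subtract (9x³)·D = −9x⁵ + 27x⁴ − 36x³. Remainder: −8x⁴ + 33x³ − 57x² + 30x + 12.
Step 4: lead(−8x⁴ + 33x³ − 57x² + 30x + 12) ÷ lead(D) = −8x⁴ ÷ −x² = 8x². Subtract (8x²)·D = −8x⁴ + 24x³ − 32x². Remainder: 9x³ − 25x² + 30x + 12.
Step 5: lead(9x³ − 25x² + 30x + 12) ÷ lead(D) = 9x³ ÷ −x² = −9x. Subtract (−9x)·D = 9x³ − 27x² + 36x. Remainder: 2x² − 6x + 12.
Step 6: lead(2x² − 6x + 12) ÷ lead(D) = 2x² ÷ −x² = −2. Subtract (−2)·D = 2x² − 6x + 8. Remainder: 4.

R = [4], so D(x) is not a factor of P(x). no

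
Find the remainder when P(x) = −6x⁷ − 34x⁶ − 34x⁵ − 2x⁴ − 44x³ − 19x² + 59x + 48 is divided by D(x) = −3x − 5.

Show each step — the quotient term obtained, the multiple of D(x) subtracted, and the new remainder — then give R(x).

R(x) = 8

Step 1: lead(−6x⁷ − 34x⁶ − 34x⁵ − 2x⁴ − 44x³ − 19x² + 59x + 48) ÷ lead(D) = −6x⁷ ÷ −3x = 2x⁶. Subtract (2x⁶)·D = −6x⁷ − 10x⁶. Remainder: −24x⁶ − 34x⁵ − 2x⁴ − 44x³ − 19x² + 59x + 48.
Step 2: lead(−24x⁶ − 34x⁵ − 2x⁴ − 44x³ − 19x² + 59x + 48) ÷ lead(D) = −24x⁶ ÷ −3x = 8x⁵. Subtract (8x⁵)·D = −24x⁶ − 40x⁵. Remainder: 6x⁵ − 2x⁴ − 44x³ − 19x² + 59x + 48.
Step 3: lead(6x⁵ − 2x⁴ − 44x³ − 19x² + 59x + 48) ÷ lead(D) = 6x⁵ ÷ −3x = −2x⁴. Subtract (−2x⁴)·D = 6x⁵ + 10x⁴. Remainder: −12x⁴ − 44x³ − 19x² + 59x + 48.
Step 4: lead(−12x⁴ − 44x³ − 19x² + 59x + 48) ÷ lead(D) = −12x⁴ ÷ −3x = 4x³. Subtract (4x³)·D = −12x⁴ − 20x³. Remainder: −24x³ − 19x² + 59x + 48.
Step 5: lead(−24x³ − 19x² + 59x + 48) ÷ lead(D) = −24x³ ÷ −3x = 8x². Subtract (8x²)·D = −24x³ − 40x². Remainder: 21x² + 59x + 48.
Step 6: lead(21x² + 59x + 48) ÷ lead(D) = 21x² ÷ −3x = −7x. Subtract (−7x)·D = 21x² + 35x. Remainder: 24x + 48.
Step 7: lead(24x + 48) ÷ lead(D) = 24x ÷ −3x = −8. Subtract (−8)·D = 24x + 40. Remainder: 8.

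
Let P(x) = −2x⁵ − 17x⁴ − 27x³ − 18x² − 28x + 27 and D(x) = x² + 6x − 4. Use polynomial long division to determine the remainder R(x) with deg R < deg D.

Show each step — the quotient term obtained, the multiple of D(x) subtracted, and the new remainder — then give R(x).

R(x) = −5

Step 1: lead(−2x⁵ − 17x⁴ − 27x³ − 18x² − 28x + 27) ÷ lead(D) = −2x⁵ ÷ x² = −2x³. Subtract (−2x³)·D = −2x⁵ − 12x⁴ + 8x³. Remainder: −5x⁴ − 35x³ − 18x² − 28x + 27.
Step 2: lead(−5x⁴ − 35x³ − 18x² − 28x + 27) ÷ lead(D) = −5x⁴ ÷ x² = −5x². Subtract (−5x²)·D = −5x⁴ − 30x³ + 20x². Remainder: −5x³ − 38x² − 28x + 27.
Step 3: lead(−5x³ − 38x² − 28x + 27) ÷ lead(D) = −5x³ ÷ x² = −5x. Subtract (−5x)·D = −5x³ − 30x² + 20x. Remainder: −8x² − 48x + 27.
Step 4: lead(−8x² − 48x + 27) ÷ lead(D) = −8x² ÷ x² = −8. Subtract (−8)·D = −8x² − 48x + 32. Remainder: −5.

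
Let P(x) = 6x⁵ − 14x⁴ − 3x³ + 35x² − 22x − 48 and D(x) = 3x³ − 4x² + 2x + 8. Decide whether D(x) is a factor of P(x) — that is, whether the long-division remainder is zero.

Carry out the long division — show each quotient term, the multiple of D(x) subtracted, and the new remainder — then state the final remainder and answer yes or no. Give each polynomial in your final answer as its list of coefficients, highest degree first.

Step 1: lead(6x⁵ − 14x⁴ − 3x³ + 35x² − 22x − 48) ÷ lead(D) = 6x⁵ ÷ 3x³ = 2x². Subtract (2x²)·D = 6x⁵ − 8x⁴ + 4x³ + 16x². Remainder: −6x⁴ − 7x³ + 19x² − 22x − 48.
Step 2: lead(−6x⁴ − 7x³ + 19x² − 22x − 48) ÷ lead(D) = −6x⁴ ÷ 3x³ = −2x. Subtract (−2x)·D = −6x⁴ + 8x³ − 4x² − 16x. Remainder: −15x³ + 23x² − 6x − 48.
Step 3: lead(−15x³ + 23x² − 6x − 48) ÷ lead(D) = −15x³ ÷ 3x³ = −5. Subtract (−5)·D = −15x³ + 20x² − 10x − 40. Remainder: 3x² + 4x − 8.

R = [3, 4, -8], so D(x) is not a factor of P(x). no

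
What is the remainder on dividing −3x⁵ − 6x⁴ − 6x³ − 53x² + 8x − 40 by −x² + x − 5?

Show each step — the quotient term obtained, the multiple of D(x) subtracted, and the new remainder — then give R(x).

Step 1: lead(−3x⁵ − 6x⁴ − 6x³ − 53x² + 8x − 40) ÷ lead(D) = −3x⁵ ÷ −x² = 3x³. Subtract (3x³)·D = −3x⁵ + 3x⁴ − 15x³. Remainder: −9x⁴ + 9x³ − 53x² + 8x − 40.
Step 2: lead(−9x⁴ + 9x³ − 53x² + 8x − 40) ÷ lead(D) = −9x⁴ ÷ −x² = 9x². Subtract (9x²)·D = −9x⁴ + 9x³ − 45x². Remainder: −8x² + 8x − 40.
Step 3: lead(−8x² + 8x − 40) ÷ lead(D) = −8x² ÷ −x² = 8. Subtract (8)·D = −8x² + 8x − 40. Remainder: 0.

R(x) = 0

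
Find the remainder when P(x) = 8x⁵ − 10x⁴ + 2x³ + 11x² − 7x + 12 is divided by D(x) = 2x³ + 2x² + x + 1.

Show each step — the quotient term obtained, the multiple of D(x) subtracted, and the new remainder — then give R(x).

Step 1: lead(8x⁵ − 10x⁴ + 2x³ + 11x² − 7x + 12) ÷ lead(D) = 8x⁵ ÷ 2x³ = 4x². Subtract (4x²)·D = 8x⁵ + 8x⁴ + 4x³ + 4x². Remainder: −18x⁴ − 2x³ + 7x² − 7x + 12.
Step 2: lead(−18x⁴ − 2x³ + 7x² − 7x + 12) ÷ lead(D) = −18x⁴ ÷ 2x³ = −9x. Subtract (−9x)·D = −18x⁴ − 18x³ − 9x² − 9x. Remainder: 16x³ + 16x² + 2x + 12.
Step 3: lead(16x³ + 16x² + 2x + 12) ÷ lead(D) = 16x³ ÷ 2x³ = 8. Subtract (8)·D = 16x³ + 16x² + 8x + 8. Remainder: −6x + 4.

R(x) = −6x + 4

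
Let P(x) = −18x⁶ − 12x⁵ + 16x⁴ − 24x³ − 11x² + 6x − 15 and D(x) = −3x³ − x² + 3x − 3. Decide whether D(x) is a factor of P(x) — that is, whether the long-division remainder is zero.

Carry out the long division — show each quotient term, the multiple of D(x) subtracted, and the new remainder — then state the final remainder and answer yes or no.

Step 1: lead(−18x⁶ − 12x⁵ + 16x⁴ − 24x³ − 11x² + 6x − 15) ÷ lead(D) = −18x⁶ ÷ −3x³ = 6x³. Subtract (6x³)·D = −18x⁶ − 6x⁵ + 18x⁴ − 18x³. Remainder: −6x⁵ − 2x⁴ − 6x³ − 11x² + 6x − 15.
Step 2: lead(−6x⁵ − 2x⁴ − 6x³ − 11x² + 6x − 15) ÷ lead(D) = −6x⁵ ÷ −3x³ = 2x². Subtract (2x²)·D = −6x⁵ − 2x⁴ + 6x³ − 6x². Remainder: −12x³ − 5x² + 6x − 15.
Step 3: lead(−12x³ − 5x² + 6x − 15) ÷ lead(D) = −12x³ ÷ −3x³ = 4. Subtract (4)·D = −12x³ − 4x² + 12x − 12. Remainder: −x² − 6x − 3.

R(x) = −x² − 6x − 3, so D(x) is not a factor of P(x). no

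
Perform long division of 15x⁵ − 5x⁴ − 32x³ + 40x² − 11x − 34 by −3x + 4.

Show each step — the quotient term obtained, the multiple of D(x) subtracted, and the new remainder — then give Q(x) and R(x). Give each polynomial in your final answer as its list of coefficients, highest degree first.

Q = [-5, -5, 4, -8, -7]; R = [-6]

Step 1: lead(15x⁵ − 5x⁴ − 32x³ + 40x² − 11x − 34) ÷ lead(D) = 15x⁵ ÷ −3x = −5x⁴. Subtract (−5x⁴)·D = 15x⁵ − 20x⁴. Remainder: 15x⁴ − 32x³ + 40x² − 11x − 34.
Step 2: lead(15x⁴ − 32x³ + 40x² − 11x − 34) ÷ lead(D) = 15x⁴ ÷ −3x = −5x³. Subtract (−5x³)·D = 15x⁴ − 20x³. Remainder: −12x³ + 40x² − 11x − 34.
Step 3: lead(−12x³ + 40x² − 11x − 34) ÷ lead(D) = −12x³ ÷ −3x = 4x². Subtract (4x²)·D = −12x³ + 16x². Remainder: 24x² − 11x − 34.
Step 4: lead(24x² − 11x − 34) ÷ lead(D) = 24x² ÷ −3x = −8x. Subtract (−8x)·D = 24x² − 32x. Remainder: 21x − 34.
Step 5: lead(21x − 34) ÷ lead(D) = 21x ÷ −3x = −7. Subtract (−7)·D = 21x − 28. Remainder: −6.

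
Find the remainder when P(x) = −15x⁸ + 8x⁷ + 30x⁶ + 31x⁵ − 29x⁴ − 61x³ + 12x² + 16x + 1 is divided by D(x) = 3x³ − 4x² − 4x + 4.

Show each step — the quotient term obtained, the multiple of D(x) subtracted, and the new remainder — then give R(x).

Step 1: lead(−15x⁸ + 8x⁷ + 30x⁶ + 31x⁵ − 29x⁴ − 61x³ + 12x² + 16x + 1) ÷ lead(D) = −15x⁸ ÷ 3x³ = −5x⁵. Subtract (−5x⁵)·D = −15x⁸ + 20x⁷ + 20x⁶ − 20x⁵. Remainder: −12x⁷ + 10x⁶ + 51x⁵ − 29x⁴ − 61x³ + 12x² + 16x + 1.
Step 2: lead(−12x⁷ + 10x⁶ + 51x⁵ − 29x⁴ − 61x³ + 12x² + 16x + 1) ÷ lead(D) = −12x⁷ ÷ 3x³ = −4x⁴. Subtract (−4x⁴)·D = −12x⁷ + 16x⁶ + 16x⁵ − 16x⁴. Remainder: −6x⁶ + 35x⁵ − 13x⁴ − 61x³ + 12x² + 16x + 1.
Step 3: lead(−6x⁶ + 35x⁵ − 13x⁴ − 61x³ + 12x² + 16x + 1) ÷ lead(D) = −6x⁶ ÷ 3x³ = −2x³. Subtract (−2x³)·D = −6x⁶ + 8x⁵ + 8x⁴ − 8x³. Remainder: 27x⁵ − 21x⁴ − 53x³ + 12x² + 16x + 1.
Step 4: lead(27x⁵ − 21x⁴ − 53x³ + 12x² + 16x + 1) ÷ lead(D) = 27x⁵ ÷ 3x³ = 9x². Subtract (9x²)·D = 27x⁵ − 36x⁴ − 36x³ + 36x². Remainder: 15x⁴ − 17x³ − 24x² + 16x + 1.
Step 5: lead(15x⁴ − 17x³ − 24x² + 16x + 1) ÷ lead(D) = 15x⁴ ÷ 3x³ = 5x. Subtract (5x)·D = 15x⁴ − 20x³ − 20x² + 20x. Remainder: 3x³ − 4x² − 4x + 1.
Step 6: lead(3x³ − 4x² − 4x + 1) ÷ lead(D) = 3x³ ÷ 3x³ = 1. Subtract (1)·D = 3x³ − 4x² − 4x + 4. Remainder: −3.

R(x) = −3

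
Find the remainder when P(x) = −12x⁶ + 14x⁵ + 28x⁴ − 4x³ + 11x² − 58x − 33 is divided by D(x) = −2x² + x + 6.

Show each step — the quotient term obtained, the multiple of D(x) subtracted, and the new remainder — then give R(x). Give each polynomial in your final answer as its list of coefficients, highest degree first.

Step 1: lead(−12x⁶ + 14x⁵ + 28x⁴ − 4x³ + 11x² − 58x − 33) ÷ lead(D) = −12x⁶ ÷ −2x² = 6x⁴. Subtract (6x⁴)·D = −12x⁶ + 6x⁵ + 36x⁴. Remainder: 8x⁵ − 8x⁴ − 4x³ + 11x² − 58x − 33.
Step 2: lead(8x⁵ − 8x⁴ − 4x³ + 11x² − 58x − 33) ÷ lead(D) = 8x⁵ ÷ −2x² = −4x³. Subtract (−4x³)·D = 8x⁵ − 4x⁴ − 24x³. Remainder: −4x⁴ + 20x³ + 11x² − 58x − 33.
Step 3: lead(−4x⁴ + 20x³ + 11x² − 58x − 33) ÷ lead(D) = −4x⁴ ÷ −2x² = 2x². Subtract (2x²)·D = −4x⁴ + 2x³ + 12x². Remainder: 18x³ − x² − 58x − 33.
Step 4: lead(18x³ − x² − 58x − 33) ÷ lead(D) = 18x³ ÷ −2x² = −9x. Subtract (−9x)·D = 18x³ − 9x² − 54x. Remainder: 8x² − 4x − 33.
Step 5: lead(8x² − 4x − 33) ÷ lead(D) = 8x² ÷ −2x² = −4. Subtract (−4)·D = 8x² − 4x − 24. Remainder: −9.

R = [-9]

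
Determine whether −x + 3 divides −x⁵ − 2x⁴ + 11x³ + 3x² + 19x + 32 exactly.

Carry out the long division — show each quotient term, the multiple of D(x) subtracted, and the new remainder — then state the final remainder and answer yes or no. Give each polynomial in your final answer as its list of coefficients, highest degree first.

R = [8], so D(x) is not a factor of P(x). no

Step 1: lead(−x⁵ − 2x⁴ + 11x³ + 3x² + 19x + 32) ÷ lead(D) = −x⁵ ÷ −x = x⁴. Subtract (x⁴)·D = −x⁵ + 3x⁴. Remainder: −5x⁴ + 11x³ + 3x² + 19x + 32.
Step 2: lead(−5x⁴ + 11x³ + 3x² + 19x + 32) ÷ lead(D) = −5x⁴ ÷ −x = 5x³. Subtract (5x³)·D = −5x⁴ + 15x³. Remainder: −4x³ + 3x² + 19x + 32.
Step 3: lead(−4x³ + 3x² + 19x + 32) ÷ lead(D) = −4x³ ÷ −x = 4x². Subtract (4x²)·D = −4x³ + 12x². Remainder: −9x² + 19x + 32.
Step 4: lead(−9x² + 19x + 32) ÷ lead(D) = −9x² ÷ −x = 9x. Subtract (9x)·D = −9x² + 27x. Remainder: −8x + 32.
Step 5: lead(−8x + 32) ÷ lead(D) = −8x ÷ −x = 8. Subtract (8)·D = −8x + 24. Remainder: 8.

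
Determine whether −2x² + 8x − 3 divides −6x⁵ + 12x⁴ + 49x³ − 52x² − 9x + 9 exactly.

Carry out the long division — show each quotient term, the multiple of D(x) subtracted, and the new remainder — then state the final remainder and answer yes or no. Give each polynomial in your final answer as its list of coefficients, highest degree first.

R = [0], so D(x) is a factor of P(x). yes

Step 1: lead(−6x⁵ + 12x⁴ + 49x³ − 52x² − 9x + 9) ÷ lead(D) = −6x⁵ ÷ −2x² = 3x³. Subtract (3x³)·D = −6x⁵ + 24x⁴ − 9x³. Remainder: −12x⁴ + 58x³ − 52x² − 9x + 9.
Step 2: lead(−12x⁴ + 58x³ − 52x² − 9x + 9) ÷ lead(D) = −12x⁴ ÷ −2x² = 6x². Subtract (6x²)·D = −12x⁴ + 48x³ − 18x². Remainder: 10x³ − 34x² − 9x + 9.
Step 3: lead(10x³ − 34x² − 9x + 9) ÷ lead(D) = 10x³ ÷ −2x² = −5x. Subtract (−5x)·D = 10x³ − 40x² + 15x. Remainder: 6x² − 24x + 9.
Step 4: lead(6x² − 24x + 9) ÷ lead(D) = 6x² ÷ −2x² = −3. Subtract (−3)·D = 6x² − 24x + 9. Remainder: 0.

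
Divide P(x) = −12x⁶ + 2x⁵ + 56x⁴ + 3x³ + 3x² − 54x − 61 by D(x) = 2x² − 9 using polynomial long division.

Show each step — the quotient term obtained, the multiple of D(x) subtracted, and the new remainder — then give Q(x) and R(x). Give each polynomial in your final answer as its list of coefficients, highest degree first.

Q = [-6, 1, 1, 6, 6]; R = [-7]

Step 1: lead(−12x⁶ + 2x⁵ + 56x⁴ + 3x³ + 3x² − 54x − 61) ÷ lead(D) = −12x⁶ ÷ 2x² = −6x⁴. Subtract (−6x⁴)·D = −12x⁶ + 54x⁴. Remainder: 2x⁵ + 2x⁴ + 3x³ + 3x² − 54x − 61.
Step 2: lead(2x⁵ + 2x⁴ + 3x³ + 3x² − 54x − 61) ÷ lead(D) = 2x⁵ ÷ 2x² = x³. Subtract (x³)·D = 2x⁵ − 9x³. Remainder: 2x⁴ + 12x³ + 3x² − 54x − 61.
Step 3: lead(2x⁴ + 12x³ + 3x² − 54x − 61) ÷ lead(D) = 2x⁴ ÷ 2x² = x². Subtract (x²)·D = 2x⁴ − 9x². Remainder: 12x³ + 12x² − 54x − 61.
Step 4: lead(12x³ + 12x² − 54x − 61) ÷ lead(D) = 12x³ ÷ 2x² = 6x. Subtract (6x)·D = 12x³ − 54x. Remainder: 12x² − 61.
Step 5: lead(12x² − 61) ÷ lead(D) = 12x² ÷ 2x² = 6. Subtract (6)·D = 12x² − 54. Remainder: −7.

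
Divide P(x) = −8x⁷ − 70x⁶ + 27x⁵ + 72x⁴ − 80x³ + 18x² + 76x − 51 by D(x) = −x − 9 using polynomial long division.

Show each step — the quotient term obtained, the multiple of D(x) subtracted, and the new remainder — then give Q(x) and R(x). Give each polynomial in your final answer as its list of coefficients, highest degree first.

Q = [8, -2, -9, 9, -1, -9, 5]; R = [-6]

Step 1: lead(−8x⁷ − 70x⁶ + 27x⁵ + 72x⁴ − 80x³ + 18x² + 76x − 51) ÷ lead(D) = −8x⁷ ÷ −x = 8x⁶. Subtract (8x⁶)·D = −8x⁷ − 72x⁶. Remainder: 2x⁶ + 27x⁵ + 72x⁴ − 80x³ + 18x² + 76x − 51.
Step 2: lead(2x⁶ + 27x⁵ + 72x⁴ − 80x³ + 18x² + 76x − 51) ÷ lead(D) = 2x⁶ ÷ −x = −2x⁵. Subtract (−2x⁵)·D = 2x⁶ + 18x⁵. Remainder: 9x⁵ + 72x⁴ − 80x³ + 18x² + 76x − 51.
Step 3: lead(9x⁵ + 72x⁴ − 80x³ + 18x² + 76x − 51) ÷ lead(D) = 9x⁵ ÷ −x = −9x⁴. Subtract (−9x⁴)·D = 9x⁵ + 81x⁴. Remainder: −9x⁴ − 80x³ + 18x² + 76x − 51.
Step 4: lead(−9x⁴ − 80x³ + 18x² + 76x − 51) ÷ lead(D) = −9x⁴ ÷ −x = 9x³. Subtract (9x³)·D = −9x⁴ − 81x³. Remainder: x³ + 18x² + 76x − 51.
Step 5: lead(x³ + 18x² + 76x − 51) ÷ lead(D) = x³ ÷ −x = −x². Subtract (−x²)·D = x³ + 9x². Remainder: 9x² + 76x − 51.
Step 6: lead(9x² + 76x − 51) ÷ lead(D) = 9x² ÷ −x = −9x. Subtract (−9x)·D = 9x² + 81x. Remainder: −5x − 51.
Step 7: lead(−5x − 51) ÷ lead(D) = −5x ÷ −x = 5. Subtract (5)·D = −5x − 45. Remainder: −6.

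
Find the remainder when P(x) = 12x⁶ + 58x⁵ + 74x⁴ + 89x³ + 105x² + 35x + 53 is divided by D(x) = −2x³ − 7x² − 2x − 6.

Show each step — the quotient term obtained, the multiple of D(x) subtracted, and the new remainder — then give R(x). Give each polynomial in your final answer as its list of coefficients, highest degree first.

R = [-5, 1, 5]

Step 1: lead(12x⁶ + 58x⁵ + 74x⁴ + 89x³ + 105x² + 35x + 53) ÷ lead(D) = 12x⁶ ÷ −2x³ = −6x³. Subtract (−6x³)·D = 12x⁶ + 42x⁵ + 12x⁴ + 36x³. Remainder: 16x⁵ + 62x⁴ + 53x³ + 105x² + 35x + 53.
Step 2: lead(16x⁵ + 62x⁴ + 53x³ + 105x² + 35x + 53) ÷ lead(D) = 16x⁵ ÷ −2x³ = −8x². Subtract (−8x²)·D = 16x⁵ + 56x⁴ + 16x³ + 48x². Remainder: 6x⁴ + 37x³ + 57x² + 35x + 53.
Step 3: lead(6x⁴ + 37x³ + 57x² + 35x + 53) ÷ lead(D) = 6x⁴ ÷ −2x³ = −3x. Subtract (−3x)·D = 6x⁴ + 21x³ + 6x² + 18x. Remainder: 16x³ + 51x² + 17x + 53.
Step 4: lead(16x³ + 51x² + 17x + 53) ÷ lead(D) = 16x³ ÷ −2x³ = −8. Subtract (−8)·D = 16x³ + 56x² + 16x + 48. Remainder: −5x² + x + 5.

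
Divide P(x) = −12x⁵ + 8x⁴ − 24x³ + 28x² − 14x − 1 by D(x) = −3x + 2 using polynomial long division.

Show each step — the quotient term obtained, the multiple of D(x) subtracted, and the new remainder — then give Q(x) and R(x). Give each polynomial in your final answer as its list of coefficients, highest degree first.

Step 1: lead(−12x⁵ + 8x⁴ − 24x³ + 28x² − 14x − 1) ÷ lead(D) = −12x⁵ ÷ −3x = 4x⁴. Subtract (4x⁴)·D = −12x⁵ + 8x⁴. Remainder: −24x³ + 28x² − 14x − 1.
Step 2: lead(−24x³ + 28x² − 14x − 1) ÷ lead(D) = −24x³ ÷ −3x = 8x². Subtract (8x²)·D = −24x³ + 16x². Remainder: 12x² − 14x − 1.
Step 3: lead(12x² − 14x − 1) ÷ lead(D) = 12x² ÷ −3x = −4x. Subtract (−4x)·D = 12x² − 8x. Remainder: −6x − 1.
Step 4: lead(−6x − 1) ÷ lead(D) = −6x ÷ −3x = 2. Subtract (2)·D = −6x + 4. Remainder: −5.

Q = [4, 0, 8, -4, 2]; R = [-5]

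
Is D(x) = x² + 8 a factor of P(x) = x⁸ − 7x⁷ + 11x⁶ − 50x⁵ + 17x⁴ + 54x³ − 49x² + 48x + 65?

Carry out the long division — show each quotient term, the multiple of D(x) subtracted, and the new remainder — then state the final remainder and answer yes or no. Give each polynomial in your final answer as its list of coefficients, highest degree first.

Step 1: lead(x⁸ − 7x⁷ + 11x⁶ − 50x⁵ + 17x⁴ + 54x³ − 49x² + 48x + 65) ÷ lead(D) = x⁸ ÷ x² = x⁶. Subtract (x⁶)·D = x⁸ + 8x⁶. Remainder: −7x⁷ + 3x⁶ − 50x⁵ + 17x⁴ + 54x³ − 49x² + 48x + 65.
Step 2: lead(−7x⁷ + 3x⁶ − 50x⁵ + 17x⁴ + 54x³ − 49x² + 48x + 65) ÷ lead(D) = −7x⁷ ÷ x² = −7x⁵. Subtract (−7x⁵)·D = −7x⁷ − 56x⁵. Remainder: 3x⁶ + 6x⁵ + 17x⁴ + 54x³ − 49x² + 48x + 65.
Step 3: lead(3x⁶ + 6x⁵ + 17x⁴ + 54x³ − 49x² + 48x + 65) ÷ lead(D) = 3x⁶ ÷ x² = 3x⁴. Subtract (3x⁴)·D = 3x⁶ + 24x⁴. Remainder: 6x⁵ − 7x⁴ + 54x³ − 49x² + 48x + 65.
Step 4: lead(6x⁵ − 7x⁴ + 54x³ − 49x² + 48x + 65) ÷ lead(D) = 6x⁵ ÷ x² = 6x³. Subtract (6x³)·D = 6x⁵ + 48x³. Remainder: −7x⁴ + 6x³ − 49x² + 48x + 65.
Step 5: lead(−7x⁴ + 6x³ − 49x² + 48x + 65) ÷ lead(D) = −7x⁴ ÷ x² = −7x². Subtract (−7x²)·D = −7x⁴ − 56x². Remainder: 6x³ + 7x² + 48x + 65.
Step 6: lead(6x³ + 7x² + 48x + 65) ÷ lead(D) = 6x³ ÷ x² = 6x. Subtract (6x)·D = 6x³ + 48x. Remainder: 7x² + 65.
Step 7: lead(7x² + 65) ÷ lead(D) = 7x² ÷ x² = 7. Subtract (7)·D = 7x² + 56. Remainder: 9.

R = [9], so D(x) is not a factor of P(x). no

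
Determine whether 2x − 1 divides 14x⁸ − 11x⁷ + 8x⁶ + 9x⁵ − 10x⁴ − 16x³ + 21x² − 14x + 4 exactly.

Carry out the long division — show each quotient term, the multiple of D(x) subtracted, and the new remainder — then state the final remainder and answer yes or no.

R(x) = 0, so D(x) is a factor of P(x). yes

Step 1: lead(14x⁸ − 11x⁷ + 8x⁶ + 9x⁵ − 10x⁴ − 16x³ + 21x² − 14x + 4) ÷ lead(D) = 14x⁸ ÷ 2x = 7x⁷. Subtract (7x⁷)·D = 14x⁸ − 7x⁷. Remainder: −4x⁷ + 8x⁶ + 9x⁵ − 10x⁴ − 16x³ + 21x² − 14x + 4.
Step 2: lead(−4x⁷ + 8x⁶ + 9x⁵ − 10x⁴ − 16x³ + 21x² − 14x + 4) ÷ lead(D) = −4x⁷ ÷ 2x = −2x⁶. Subtract (−2x⁶)·D = −4x⁷ + 2x⁶. Remainder: 6x⁶ + 9x⁵ − 10x⁴ − 16x³ + 21x² − 14x + 4.
Step 3: lead(6x⁶ + 9x⁵ − 10x⁴ − 16x³ + 21x² − 14x + 4) ÷ lead(D) = 6x⁶ ÷ 2x = 3x⁵. Subtract (3x⁵)·D = 6x⁶ − 3x⁵. Remainder: 12x⁵ − 10x⁴ − 16x³ + 21x² − 14x + 4.
Step 4: lead(12x⁵ − 10x⁴ − 16x³ + 21x² − 14x + 4) ÷ lead(D) = 12x⁵ ÷ 2x = 6x⁴. Subtract (6x⁴)·D = 12x⁵ − 6x⁴. Remainder: −4x⁴ − 16x³ + 21x² − 14x + 4.
Step 5: lead(−4x⁴ − 16x³ + 21x² − 14x + 4) ÷ lead(D) = −4x⁴ ÷ 2x = −2x³. Subtract (−2x³)·D = −4x⁴ + 2x³. Remainder: −18x³ + 21x² − 14x + 4.
Step 6: lead(−18x³ + 21x² − 14x + 4) ÷ lead(D) = −18x³ ÷ 2x = −9x². Subtract (−9x²)·D = −18x³ + 9x². Remainder: 12x² − 14x + 4.
Step 7: lead(12x² − 14x + 4) ÷ lead(D) = 12x² ÷ 2x = 6x. Subtract (6x)·D = 12x² − 6x. Remainder: −8x + 4.
Step 8: lead(−8x + 4) ÷ lead(D) = −8x ÷ 2x = −4. Subtract (−4)·D = −8x + 4. Remainder: 0.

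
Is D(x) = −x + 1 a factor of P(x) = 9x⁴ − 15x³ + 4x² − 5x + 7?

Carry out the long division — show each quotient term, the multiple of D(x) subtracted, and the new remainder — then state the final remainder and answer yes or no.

R(x) = 0, so D(x) is a factor of P(x). yes

Step 1: lead(9x⁴ − 15x³ + 4x² − 5x + 7) ÷ lead(D) = 9x⁴ ÷ −x = −9x³. Subtract (−9x³)·D = 9x⁴ − 9x³. Remainder: −6x³ + 4x² − 5x + 7.
Step 2: lead(−6x³ + 4x² − 5x + 7) ÷ lead(D) = −6x³ ÷ −x = 6x². Subtract (6x²)·D = −6x³ + 6x². Remainder: −2x² − 5x + 7.
Step 3: lead(−2x² − 5x + 7) ÷ lead(D) = −2x² ÷ −x = 2x. Subtract (2x)·D = −2x² + 2x. Remainder: −7x + 7.
Step 4: lead(−7x + 7) ÷ lead(D) = −7x ÷ −x = 7. Subtract (7)·D = −7x + 7. Remainder: 0.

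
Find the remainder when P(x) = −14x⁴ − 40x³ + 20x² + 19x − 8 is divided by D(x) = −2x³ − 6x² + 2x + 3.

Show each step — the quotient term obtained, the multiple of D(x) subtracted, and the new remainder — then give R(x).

R(x) = −5

Step 1: lead(−14x⁴ − 40x³ + 20x² + 19x − 8) ÷ lead(D) = −14x⁴ ÷ −2x³ = 7x. Subtract (7x)·D = −14x⁴ − 42x³ + 14x² + 21x. Remainder: 2x³ + 6x² − 2x − 8.
Step 2: lead(2x³ + 6x² − 2x − 8) ÷ lead(D) = 2x³ ÷ −2x³ = −1. Subtract (−1)·D = 2x³ + 6x² − 2x − 3. Remainder: −5.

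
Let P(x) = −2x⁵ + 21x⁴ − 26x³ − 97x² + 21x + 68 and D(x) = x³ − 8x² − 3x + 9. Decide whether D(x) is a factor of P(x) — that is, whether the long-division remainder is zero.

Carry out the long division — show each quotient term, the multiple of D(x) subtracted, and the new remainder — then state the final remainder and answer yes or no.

Step 1: lead(−2x⁵ + 21x⁴ − 26x³ − 97x² + 21x + 68) ÷ lead(D) = −2x⁵ ÷ x³ = −2x². Subtract (−2x²)·D = −2x⁵ + 16x⁴ + 6x³ − 18x². Remainder: 5x⁴ − 32x³ − 79x² + 21x + 68.
Step 2: lead(5x⁴ − 32x³ − 79x² + 21x + 68) ÷ lead(D) = 5x⁴ ÷ x³ = 5x. Subtract (5x)·D = 5x⁴ − 40x³ − 15x² + 45x. Remainder: 8x³ − 64x² − 24x + 68.
Step 3: lead(8x³ − 64x² − 24x + 68) ÷ lead(D) = 8x³ ÷ x³ = 8. Subtract (8)·D = 8x³ − 64x² − 24x + 72. Remainder: −4.

R(x) = −4, so D(x) is not a factor of P(x). no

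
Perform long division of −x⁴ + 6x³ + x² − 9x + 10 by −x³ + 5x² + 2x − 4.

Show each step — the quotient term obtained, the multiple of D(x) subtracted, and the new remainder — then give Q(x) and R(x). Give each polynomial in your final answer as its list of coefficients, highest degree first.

Q = [1, -1]; R = [4, -3, 6]

Step 1: lead(−x⁴ + 6x³ + x² − 9x + 10) ÷ lead(D) = −x⁴ ÷ −x³ = x. Subtract (x)·D = −x⁴ + 5x³ + 2x² − 4x. Remainder: x³ − x² − 5x + 10.
Step 2: lead(x³ − x² − 5x + 10) ÷ lead(D) = x³ ÷ −x³ = −1. Subtract (−1)·D = x³ − 5x² − 2x + 4. Remainder: 4x² − 3x + 6.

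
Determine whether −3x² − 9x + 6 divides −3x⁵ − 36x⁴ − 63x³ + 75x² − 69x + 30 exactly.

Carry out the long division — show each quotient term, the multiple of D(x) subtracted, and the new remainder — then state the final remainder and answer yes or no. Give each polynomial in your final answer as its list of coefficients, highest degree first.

Step 1: lead(−3x⁵ − 36x⁴ − 63x³ + 75x² − 69x + 30) ÷ lead(D) = −3x⁵ ÷ −3x² = x³. Subtract (x³)·D = −3x⁵ − 9x⁴ + 6x³. Remainder: −27x⁴ − 69x³ + 75x² − 69x + 30.
Step 2: lead(−27x⁴ − 69x³ + 75x² − 69x + 30) ÷ lead(D) = −27x⁴ ÷ −3x² = 9x². Subtract (9x²)·D = −27x⁴ − 81x³ + 54x². Remainder: 12x³ + 21x² − 69x + 30.
Step 3: lead(12x³ + 21x² − 69x + 30) ÷ lead(D) = 12x³ ÷ −3x² = −4x. Subtract (−4x)·D = 12x³ + 36x² − 24x. Remainder: −15x² − 45x + 30.
Step 4: lead(−15x² − 45x + 30) ÷ lead(D) = −15x² ÷ −3x² = 5. Subtract (5)·D = −15x² − 45x + 30. Remainder: 0.

R = [0], so D(x) is a factor of P(x). yes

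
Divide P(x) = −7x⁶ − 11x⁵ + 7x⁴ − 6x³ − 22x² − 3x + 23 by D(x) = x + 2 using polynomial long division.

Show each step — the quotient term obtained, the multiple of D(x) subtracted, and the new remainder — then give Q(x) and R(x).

Step 1: lead(−7x⁶ − 11x⁵ + 7x⁴ − 6x³ − 22x² − 3x + 23) ÷ lead(D) = −7x⁶ ÷ x = −7x⁵. Subtract (−7x⁵)·D = −7x⁶ − 14x⁵. Remainder: 3x⁵ + 7x⁴ − 6x³ − 22x² − 3x + 23.
Step 2: lead(3x⁵ + 7x⁴ − 6x³ − 22x² − 3x + 23) ÷ lead(D) = 3x⁵ ÷ x = 3x⁴. Subtract (3x⁴)·D = 3x⁵ + 6x⁴. Remainder: x⁴ − 6x³ − 22x² − 3x + 23.
Step 3: lead(x⁴ − 6x³ − 22x² − 3x + 23) ÷ lead(D) = x⁴ ÷ x = x³. Subtract (x³)·D = x⁴ + 2x³. Remainder: −8x³ − 22x² − 3x + 23.
Step 4: lead(−8x³ − 22x² − 3x + 23) ÷ lead(D) = −8x³ ÷ x = −8x². Subtract (−8x²)·D = −8x³ − 16x². Remainder: −6x² − 3x + 23.
Step 5: lead(−6x² − 3x + 23) ÷ lead(D) = −6x² ÷ x = −6x. Subtract (−6x)·D = −6x² − 12x. Remainder: 9x + 23.
Step 6: lead(9x + 23) ÷ lead(D) = 9x ÷ x = 9. Subtract (9)·D = 9x + 18. Remainder: 5.

Q(x) = −7x⁵ + 3x⁴ + x³ − 8x² − 6x + 9; R(x) = 5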